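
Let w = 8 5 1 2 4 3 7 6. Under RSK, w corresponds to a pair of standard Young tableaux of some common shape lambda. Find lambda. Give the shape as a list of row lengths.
[4, 2, 1, 1]

RSK row insertion gives P = [[1, 2, 3, 6], [4, 7], [5], [8]], which has shape [4, 2, 1, 1].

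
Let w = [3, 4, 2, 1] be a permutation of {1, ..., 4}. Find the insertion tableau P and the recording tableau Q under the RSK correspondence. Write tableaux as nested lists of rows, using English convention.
Insert each entry of the permutation into P by Schensted row insertion, recording in Q the position of each new cell.

Insert 3: appended to row 1. P = [[3]], Q = [[1]].
Insert 4: appended to row 1. P = [[3, 4]], Q = [[1, 2]].
Insert 2: 2 bumps 3 from row 1; 3 starts row 2. P = [[2, 4], [3]], Q = [[1, 2], [3]].
Insert 1: 1 bumps 2 from row 1; 2 bumps 3 from row 2; 3 starts row 3. P = [[1, 4], [2], [3]], Q = [[1, 2], [3], [4]].

So P = [[1, 4], [2], [3]], Q = [[1, 2], [3], [4]].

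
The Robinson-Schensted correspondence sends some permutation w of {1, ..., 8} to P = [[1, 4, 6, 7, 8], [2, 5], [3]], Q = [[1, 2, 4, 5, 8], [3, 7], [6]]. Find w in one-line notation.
3 5 2 6 7 1 4 8

Reverse RSK: for i = n, n-1, ..., 1, locate i in Q, remove the corresponding corner cell from P, and reverse-bump its entry up through P; the value ejected from row 1 is w(i).

So w = 3 5 2 6 7 1 4 8.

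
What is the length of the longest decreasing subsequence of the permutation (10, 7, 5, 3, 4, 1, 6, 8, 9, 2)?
5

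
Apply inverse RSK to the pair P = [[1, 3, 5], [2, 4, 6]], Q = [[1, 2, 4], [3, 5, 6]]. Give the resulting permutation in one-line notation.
Reverse the RSK construction: for i from n down to 1, find the cell of Q containing i, remove the entry at that cell from P, and reverse-bump it up through P; the value ejected from row 1 is w(i).

Step i=6: Q has 6 at row 2, column 3; remove 6 from row 2 of P and reverse-bump: 6 enters row 1 and ejects 5. So w(6) = 5. P is now [[1, 3, 6], [2, 4]].
Step i=5: Q has 5 at row 2, column 2; remove 4 from row 2 of P and reverse-bump: 4 enters row 1 and ejects 3. So w(5) = 3. P is now [[1, 4, 6], [2]].
Step i=4: Q has 4 at row 1, column 3; remove that cell from P, ejecting 6. So w(4) = 6. P is now [[1, 4], [2]].
Step i=3: Q has 3 at row 2, column 1; remove 2 from row 2 of P and reverse-bump: 2 enters row 1 and ejects 1. So w(3) = 1. P is now [[2, 4]].
Step i=2: Q has 2 at row 1, column 2; remove that cell from P, ejecting 4. So w(2) = 4. P is now [[2]].
Step i=1: Q has 1 at row 1, column 1; remove that cell from P, ejecting 2. So w(1) = 2. P is now [].

So w = 2 4 1 6 3 5.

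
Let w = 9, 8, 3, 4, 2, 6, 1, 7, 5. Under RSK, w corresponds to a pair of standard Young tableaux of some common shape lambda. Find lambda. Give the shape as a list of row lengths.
[4, 2, 1, 1, 1]

Row-insert each entry into an empty tableau.

After inserting 9: P = [[9]].
After inserting 8: P = [[8], [9]].
After inserting 3: P = [[3], [8], [9]].
After inserting 4: P = [[3, 4], [8], [9]].
After inserting 2: P = [[2, 4], [3], [8], [9]].
After inserting 6: P = [[2, 4, 6], [3], [8], [9]].
After inserting 1: P = [[1, 4, 6], [2], [3], [8], [9]].
After inserting 7: P = [[1, 4, 6, 7], [2], [3], [8], [9]].
After inserting 5: P = [[1, 4, 5, 7], [2, 6], [3], [8], [9]].

The final insertion tableau P = [[1, 4, 5, 7], [2, 6], [3], [8], [9]] has shape [4, 2, 1, 1, 1].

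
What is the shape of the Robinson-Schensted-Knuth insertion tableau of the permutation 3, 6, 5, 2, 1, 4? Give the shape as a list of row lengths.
RSK row insertion gives P = [[1, 4], [2, 5], [3], [6]], which has shape [2, 2, 1, 1].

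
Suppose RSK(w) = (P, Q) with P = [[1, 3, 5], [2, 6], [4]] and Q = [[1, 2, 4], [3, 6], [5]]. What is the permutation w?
2 4 3 6 1 5

Reverse RSK: for i = n, n-1, ..., 1, locate i in Q, remove the corresponding corner cell from P, and reverse-bump its entry up through P; the value ejected from row 1 is w(i).

So w = 2 4 3 6 1 5.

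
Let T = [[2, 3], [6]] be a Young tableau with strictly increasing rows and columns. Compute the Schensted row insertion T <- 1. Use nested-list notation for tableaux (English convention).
In row 1, 1 replaces 2 (the leftmost entry greater than 1); 2 is bumped to row 2. In row 2, 2 replaces 6 (the leftmost entry greater than 2); 6 is bumped to row 3. 6 starts a new row 3. The new tableau is [[1, 3], [2], [6]].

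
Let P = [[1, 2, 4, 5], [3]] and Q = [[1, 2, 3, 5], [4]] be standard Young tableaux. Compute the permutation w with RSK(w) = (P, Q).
1 3 4 2 5

Reverse the RSK construction: for i from n down to 1, find the cell of Q containing i, remove the entry at that cell from P, and reverse-bump it up through P; the value ejected from row 1 is w(i).

Step i=5: Q has 5 at row 1, column 4; remove that cell from P, ejecting 5. So w(5) = 5. P is now [[1, 2, 4], [3]].
Step i=4: Q has 4 at row 2, column 1; remove 3 from row 2 of P and reverse-bump: 3 enters row 1 and ejects 2. So w(4) = 2. P is now [[1, 3, 4]].
Step i=3: Q has 3 at row 1, column 3; remove that cell from P, ejecting 4. So w(3) = 4. P is now [[1, 3]].
Step i=2: Q has 2 at row 1, column 2; remove that cell from P, ejecting 3. So w(2) = 3. P is now [[1]].
Step i=1: Q has 1 at row 1, column 1; remove that cell from P, ejecting 1. So w(1) = 1. P is now [].

So w = 1 3 4 2 5.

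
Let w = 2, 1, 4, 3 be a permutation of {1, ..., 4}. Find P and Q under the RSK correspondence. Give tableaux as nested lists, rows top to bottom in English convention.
P = [[1, 3], [2, 4]], Q = [[1, 3], [2, 4]]

Insert each entry of the permutation into P by Schensted row insertion, recording in Q the position of each new cell.

Insert 2: appended to row 1. P = [[2]].
Insert 1: 1 bumps 2 from row 1; 2 starts row 2. P = [[1], [2]].
Insert 4: appended to row 1. P = [[1, 4], [2]].
Insert 3: 3 bumps 4 from row 1; 4 appends to row 2. P = [[1, 3], [2, 4]].

So P = [[1, 3], [2, 4]], Q = [[1, 3], [2, 4]].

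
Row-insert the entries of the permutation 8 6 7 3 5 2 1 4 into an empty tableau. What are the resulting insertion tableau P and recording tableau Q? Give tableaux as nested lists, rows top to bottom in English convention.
P = [[1, 4], [2, 5], [3, 7], [6], [8]], Q = [[1, 3], [2, 5], [4, 8], [6], [7]]

Insert each entry of the permutation into P by Schensted row insertion, recording in Q the position of each new cell.

Insert 8: appended to row 1. P = [[8]].
Insert 6: 6 bumps 8 from row 1; 8 starts row 2. P = [[6], [8]].
Insert 7: appended to row 1. P = [[6, 7], [8]].
Insert 3: 3 bumps 6 from row 1; 6 bumps 8 from row 2; 8 starts row 3. P = [[3, 7], [6], [8]].
Insert 5: 5 bumps 7 from row 1; 7 appends to row 2. P = [[3, 5], [6, 7], [8]].
Insert 2: 2 bumps 3 from row 1; 3 bumps 6 from row 2; 6 bumps 8 from row 3; 8 starts row 4. P = [[2, 5], [3, 7], [6], [8]].
Insert 1: 1 bumps 2 from row 1; 2 bumps 3 from row 2; 3 bumps 6 from row 3; 6 bumps 8 from row 4; 8 starts row 5. P = [[1, 5], [2, 7], [3], [6], [8]].
Insert 4: 4 bumps 5 from row 1; 5 bumps 7 from row 2; 7 appends to row 3. P = [[1, 4], [2, 5], [3, 7], [6], [8]].

So P = [[1, 4], [2, 5], [3, 7], [6], [8]], Q = [[1, 3], [2, 5], [4, 8], [6], [7]].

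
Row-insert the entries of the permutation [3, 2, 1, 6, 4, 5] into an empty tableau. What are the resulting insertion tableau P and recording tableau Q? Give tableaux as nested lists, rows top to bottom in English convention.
Insert each entry of the permutation into P by Schensted row insertion, recording in Q the position of each new cell.

After inserting 3: P = [[3]].
After inserting 2: P = [[2], [3]].
After inserting 1: P = [[1], [2], [3]].
After inserting 6: P = [[1, 6], [2], [3]].
After inserting 4: P = [[1, 4], [2, 6], [3]].
After inserting 5: P = [[1, 4, 5], [2, 6], [3]].

So P = [[1, 4, 5], [2, 6], [3]], Q = [[1, 4, 6], [2, 5], [3]].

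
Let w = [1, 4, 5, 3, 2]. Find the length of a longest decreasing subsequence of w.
3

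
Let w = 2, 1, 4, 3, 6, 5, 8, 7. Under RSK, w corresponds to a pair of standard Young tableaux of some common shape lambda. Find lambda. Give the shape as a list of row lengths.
RSK row insertion gives P = [[1, 3, 5, 7], [2, 4, 6, 8]], which has shape [4, 4].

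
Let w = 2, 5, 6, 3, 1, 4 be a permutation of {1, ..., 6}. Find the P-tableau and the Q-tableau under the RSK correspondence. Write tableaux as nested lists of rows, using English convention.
Insert each entry of the permutation into P by Schensted row insertion, recording in Q the position of each new cell.

Insert 2: appended to row 1. P = [[2]].
Insert 5: appended to row 1. P = [[2, 5]].
Insert 6: appended to row 1. P = [[2, 5, 6]].
Insert 3: 3 bumps 5 from row 1; 5 starts row 2. P = [[2, 3, 6], [5]].
Insert 1: 1 bumps 2 from row 1; 2 bumps 5 from row 2; 5 starts row 3. P = [[1, 3, 6], [2], [5]].
Insert 4: 4 bumps 6 from row 1; 6 appends to row 2. P = [[1, 3, 4], [2, 6], [5]].

So P = [[1, 3, 4], [2, 6], [5]], Q = [[1, 2, 3], [4, 6], [5]].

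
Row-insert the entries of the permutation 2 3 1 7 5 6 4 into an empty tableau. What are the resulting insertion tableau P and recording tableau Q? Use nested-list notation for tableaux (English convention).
P = [[1, 3, 4, 6], [2, 5], [7]], Q = [[1, 2, 4, 6], [3, 5], [7]]

Insert each entry of the permutation into P by Schensted row insertion, recording in Q the position of each new cell.

After inserting 2: P = [[2]].
After inserting 3: P = [[2, 3]].
After inserting 1: P = [[1, 3], [2]].
After inserting 7: P = [[1, 3, 7], [2]].
After inserting 5: P = [[1, 3, 5], [2, 7]].
After inserting 6: P = [[1, 3, 5, 6], [2, 7]].
After inserting 4: P = [[1, 3, 4, 6], [2, 5], [7]].

So P = [[1, 3, 4, 6], [2, 5], [7]], Q = [[1, 2, 4, 6], [3, 5], [7]].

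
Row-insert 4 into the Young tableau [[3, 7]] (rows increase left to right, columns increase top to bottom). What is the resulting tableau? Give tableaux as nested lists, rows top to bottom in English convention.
In row 1, 4 replaces 7 (the leftmost entry greater than 4); 7 is bumped to row 2. 7 starts a new row 2. The new tableau is [[3, 4], [7]].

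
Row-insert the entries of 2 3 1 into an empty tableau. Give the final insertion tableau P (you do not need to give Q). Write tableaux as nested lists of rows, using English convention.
After inserting 2: P = [[2]].
After inserting 3: P = [[2, 3]].
After inserting 1: P = [[1, 3], [2]].

So P = [[1, 3], [2]].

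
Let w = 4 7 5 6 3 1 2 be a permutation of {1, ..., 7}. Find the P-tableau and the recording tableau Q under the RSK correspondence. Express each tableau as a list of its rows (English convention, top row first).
P = [[1, 2, 6], [3, 5], [4], [7]], Q = [[1, 2, 4], [3, 7], [5], [6]]

Insert each entry of the permutation into P by Schensted row insertion, recording in Q the position of each new cell.

Insert 4: appended to row 1. P = [[4]].
Insert 7: appended to row 1. P = [[4, 7]].
Insert 5: 5 bumps 7 from row 1; 7 starts row 2. P = [[4, 5], [7]].
Insert 6: appended to row 1. P = [[4, 5, 6], [7]].
Insert 3: 3 bumps 4 from row 1; 4 bumps 7 from row 2; 7 starts row 3. P = [[3, 5, 6], [4], [7]].
Insert 1: 1 bumps 3 from row 1; 3 bumps 4 from row 2; 4 bumps 7 from row 3; 7 starts row 4. P = [[1, 5, 6], [3], [4], [7]].
Insert 2: 2 bumps 5 from row 1; 5 appends to row 2. P = [[1, 2, 6], [3, 5], [4], [7]].

So P = [[1, 2, 6], [3, 5], [4], [7]], Q = [[1, 2, 4], [3, 7], [5], [6]].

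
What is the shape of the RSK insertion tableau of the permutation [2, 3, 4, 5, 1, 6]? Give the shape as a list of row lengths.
Row-insert each entry into an empty tableau.

After inserting 2: P = [[2]].
After inserting 3: P = [[2, 3]].
After inserting 4: P = [[2, 3, 4]].
After inserting 5: P = [[2, 3, 4, 5]].
After inserting 1: P = [[1, 3, 4, 5], [2]].
After inserting 6: P = [[1, 3, 4, 5, 6], [2]].

The final insertion tableau P = [[1, 3, 4, 5, 6], [2]] has shape [5, 1].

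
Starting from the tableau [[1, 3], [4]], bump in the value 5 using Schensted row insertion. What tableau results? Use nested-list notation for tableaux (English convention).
5 is larger than every entry of row 1, so it is appended to row 1. The new tableau is [[1, 3, 5], [4]].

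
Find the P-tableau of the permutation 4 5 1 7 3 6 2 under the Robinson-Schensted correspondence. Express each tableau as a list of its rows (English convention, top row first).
Insert 4: appended to row 1. P = [[4]].
Insert 5: appended to row 1. P = [[4, 5]].
Insert 1: 1 bumps 4 from row 1; 4 starts row 2. P = [[1, 5], [4]].
Insert 7: appended to row 1. P = [[1, 5, 7], [4]].
Insert 3: 3 bumps 5 from row 1; 5 appends to row 2. P = [[1, 3, 7], [4, 5]].
Insert 6: 6 bumps 7 from row 1; 7 appends to row 2. P = [[1, 3, 6], [4, 5, 7]].
Insert 2: 2 bumps 3 from row 1; 3 bumps 4 from row 2; 4 starts row 3. P = [[1, 2, 6], [3, 5, 7], [4]].

So P = [[1, 2, 6], [3, 5, 7], [4]].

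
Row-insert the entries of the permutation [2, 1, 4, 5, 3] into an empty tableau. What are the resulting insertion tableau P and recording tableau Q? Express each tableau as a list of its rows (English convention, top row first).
Insert each entry of the permutation into P by Schensted row insertion, recording in Q the position of each new cell.

Insert 2: appended to row 1. P = [[2]], Q = [[1]].
Insert 1: 1 bumps 2 from row 1; 2 starts row 2. P = [[1], [2]], Q = [[1], [2]].
Insert 4: appended to row 1. P = [[1, 4], [2]], Q = [[1, 3], [2]].
Insert 5: appended to row 1. P = [[1, 4, 5], [2]], Q = [[1, 3, 4], [2]].
Insert 3: 3 bumps 4 from row 1; 4 appends to row 2. P = [[1, 3, 5], [2, 4]], Q = [[1, 3, 4], [2, 5]].

So P = [[1, 3, 5], [2, 4]], Q = [[1, 3, 4], [2, 5]].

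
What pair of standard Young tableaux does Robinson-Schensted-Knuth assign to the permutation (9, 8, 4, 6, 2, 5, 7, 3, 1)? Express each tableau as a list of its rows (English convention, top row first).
P = [[1, 3, 7], [2, 5], [4], [6], [8], [9]], Q = [[1, 4, 7], [2, 6], [3], [5], [8], [9]]

Insert each entry of the permutation into P by Schensted row insertion, recording in Q the position of each new cell.

Insert 9: appended to row 1. P = [[9]].
Insert 8: 8 bumps 9 from row 1; 9 starts row 2. P = [[8], [9]].
Insert 4: 4 bumps 8 from row 1; 8 bumps 9 from row 2; 9 starts row 3. P = [[4], [8], [9]].
Insert 6: appended to row 1. P = [[4, 6], [8], [9]].
Insert 2: 2 bumps 4 from row 1; 4 bumps 8 from row 2; 8 bumps 9 from row 3; 9 starts row 4. P = [[2, 6], [4], [8], [9]].
Insert 5: 5 bumps 6 from row 1; 6 appends to row 2. P = [[2, 5], [4, 6], [8], [9]].
Insert 7: appended to row 1. P = [[2, 5, 7], [4, 6], [8], [9]].
Insert 3: 3 bumps 5 from row 1; 5 bumps 6 from row 2; 6 bumps 8 from row 3; 8 bumps 9 from row 4; 9 starts row 5. P = [[2, 3, 7], [4, 5], [6], [8], [9]].
Insert 1: 1 bumps 2 from row 1; 2 bumps 4 from row 2; 4 bumps 6 from row 3; 6 bumps 8 from row 4; 8 bumps 9 from row 5; 9 starts row 6. P = [[1, 3, 7], [2, 5], [4], [6], [8], [9]].

So P = [[1, 3, 7], [2, 5], [4], [6], [8], [9]], Q = [[1, 4, 7], [2, 6], [3], [5], [8], [9]].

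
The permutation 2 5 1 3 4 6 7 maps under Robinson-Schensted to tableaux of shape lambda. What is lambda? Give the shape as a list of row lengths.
Row-insert each entry into an empty tableau.

After inserting 2: P = [[2]].
After inserting 5: P = [[2, 5]].
After inserting 1: P = [[1, 5], [2]].
After inserting 3: P = [[1, 3], [2, 5]].
After inserting 4: P = [[1, 3, 4], [2, 5]].
After inserting 6: P = [[1, 3, 4, 6], [2, 5]].
After inserting 7: P = [[1, 3, 4, 6, 7], [2, 5]].

The final insertion tableau P = [[1, 3, 4, 6, 7], [2, 5]] has shape [5, 2].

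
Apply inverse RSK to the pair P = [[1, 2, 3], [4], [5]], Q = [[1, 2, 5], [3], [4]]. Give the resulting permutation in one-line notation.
1 5 4 2 3

Reverse the RSK construction: for i from n down to 1, find the cell of Q containing i, remove the entry at that cell from P, and reverse-bump it up through P; the value ejected from row 1 is w(i).

Step i=5: Q has 5 at row 1, column 3; remove that cell from P, ejecting 3. So w(5) = 3. P is now [[1, 2], [4], [5]].
Step i=4: Q has 4 at row 3, column 1; remove 5 from row 3 of P and reverse-bump: 5 enters row 2 and ejects 4; 4 enters row 1 and ejects 2. So w(4) = 2. P is now [[1, 4], [5]].
Step i=3: Q has 3 at row 2, column 1; remove 5 from row 2 of P and reverse-bump: 5 enters row 1 and ejects 4. So w(3) = 4. P is now [[1, 5]].
Step i=2: Q has 2 at row 1, column 2; remove that cell from P, ejecting 5. So w(2) = 5. P is now [[1]].
Step i=1: Q has 1 at row 1, column 1; remove that cell from P, ejecting 1. So w(1) = 1. P is now [].

So w = 1 5 4 2 3.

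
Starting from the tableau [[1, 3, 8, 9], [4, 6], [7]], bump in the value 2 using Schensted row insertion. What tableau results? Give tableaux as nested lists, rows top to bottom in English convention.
In row 1, 2 replaces 3 (the leftmost entry greater than 2); 3 is bumped to row 2. In row 2, 3 replaces 4 (the leftmost entry greater than 3); 4 is bumped to row 3. In row 3, 4 replaces 7 (the leftmost entry greater than 4); 7 is bumped to row 4. 7 starts a new row 4. The new tableau is [[1, 2, 8, 9], [3, 6], [4], [7]].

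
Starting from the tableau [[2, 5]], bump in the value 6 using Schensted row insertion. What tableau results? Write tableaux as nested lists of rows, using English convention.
[[2, 5, 6]]

6 is larger than every entry of row 1, so it is appended to row 1. The new tableau is [[2, 5, 6]].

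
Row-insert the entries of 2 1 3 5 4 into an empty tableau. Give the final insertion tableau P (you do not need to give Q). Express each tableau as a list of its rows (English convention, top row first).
Insert 2: appended to row 1. P = [[2]].
Insert 1: 1 bumps 2 from row 1; 2 starts row 2. P = [[1], [2]].
Insert 3: appended to row 1. P = [[1, 3], [2]].
Insert 5: appended to row 1. P = [[1, 3, 5], [2]].
Insert 4: 4 bumps 5 from row 1; 5 appends to row 2. P = [[1, 3, 4], [2, 5]].

So P = [[1, 3, 4], [2, 5]].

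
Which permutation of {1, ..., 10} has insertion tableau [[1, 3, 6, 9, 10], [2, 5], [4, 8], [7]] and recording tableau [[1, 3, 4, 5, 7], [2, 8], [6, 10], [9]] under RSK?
7 4 5 8 9 2 10 6 1 3

Reverse the RSK construction: for i from n down to 1, find the cell of Q containing i, remove the entry at that cell from P, and reverse-bump it up through P; the value ejected from row 1 is w(i).

Step i=10: Q has 10 at row 3, column 2; remove 8 from row 3 of P and reverse-bump: 8 enters row 2 and ejects 5; 5 enters row 1 and ejects 3. So w(10) = 3. P is now [[1, 5, 6, 9, 10], [2, 8], [4], [7]].
Step i=9: Q has 9 at row 4, column 1; remove 7 from row 4 of P and reverse-bump: 7 enters row 3 and ejects 4; 4 enters row 2 and ejects 2; 2 enters row 1 and ejects 1. So w(9) = 1. P is now [[2, 5, 6, 9, 10], [4, 8], [7]].
Step i=8: Q has 8 at row 2, column 2; remove 8 from row 2 of P and reverse-bump: 8 enters row 1 and ejects 6. So w(8) = 6. P is now [[2, 5, 8, 9, 10], [4], [7]].
Step i=7: Q has 7 at row 1, column 5; remove that cell from P, ejecting 10. So w(7) = 10. P is now [[2, 5, 8, 9], [4], [7]].
Step i=6: Q has 6 at row 3, column 1; remove 7 from row 3 of P and reverse-bump: 7 enters row 2 and ejects 4; 4 enters row 1 and ejects 2. So w(6) = 2. P is now [[4, 5, 8, 9], [7]].
Step i=5: Q has 5 at row 1, column 4; remove that cell from P, ejecting 9. So w(5) = 9. P is now [[4, 5, 8], [7]].
Step i=4: Q has 4 at row 1, column 3; remove that cell from P, ejecting 8. So w(4) = 8. P is now [[4, 5], [7]].
Step i=3: Q has 3 at row 1, column 2; remove that cell from P, ejecting 5. So w(3) = 5. P is now [[4], [7]].
Step i=2: Q has 2 at row 2, column 1; remove 7 from row 2 of P and reverse-bump: 7 enters row 1 and ejects 4. So w(2) = 4. P is now [[7]].
Step i=1: Q has 1 at row 1, column 1; remove that cell from P, ejecting 7. So w(1) = 7. P is now [].

So w = 7 4 5 8 9 2 10 6 1 3.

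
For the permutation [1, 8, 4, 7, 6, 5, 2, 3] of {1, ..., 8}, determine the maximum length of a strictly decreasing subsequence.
5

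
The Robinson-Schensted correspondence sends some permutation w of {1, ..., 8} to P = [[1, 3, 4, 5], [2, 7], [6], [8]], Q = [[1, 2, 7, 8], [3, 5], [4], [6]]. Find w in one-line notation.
6 8 7 2 3 1 4 5

Reverse RSK: for i = n, n-1, ..., 1, locate i in Q, remove the corresponding corner cell from P, and reverse-bump its entry up through P; the value ejected from row 1 is w(i).

So w = 6 8 7 2 3 1 4 5.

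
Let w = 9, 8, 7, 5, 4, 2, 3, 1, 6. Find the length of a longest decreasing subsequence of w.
7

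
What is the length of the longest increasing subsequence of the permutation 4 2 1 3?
2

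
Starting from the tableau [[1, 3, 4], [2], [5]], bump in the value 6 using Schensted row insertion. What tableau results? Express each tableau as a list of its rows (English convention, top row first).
[[1, 3, 4, 6], [2], [5]]

6 is larger than every entry of row 1, so it is appended to row 1. The new tableau is [[1, 3, 4, 6], [2], [5]].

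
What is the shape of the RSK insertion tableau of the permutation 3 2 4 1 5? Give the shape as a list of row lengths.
RSK row insertion gives P = [[1, 4, 5], [2], [3]], which has shape [3, 1, 1].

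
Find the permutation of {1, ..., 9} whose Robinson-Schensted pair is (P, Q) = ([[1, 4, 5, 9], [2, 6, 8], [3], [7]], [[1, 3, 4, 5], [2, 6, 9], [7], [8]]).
3 2 7 8 9 6 4 1 5

Reverse the RSK construction: for i from n down to 1, find the cell of Q containing i, remove the entry at that cell from P, and reverse-bump it up through P; the value ejected from row 1 is w(i).

Step i=9: Q has 9 at row 2, column 3; remove 8 from row 2 of P and reverse-bump: 8 enters row 1 and ejects 5. So w(9) = 5. P is now [[1, 4, 8, 9], [2, 6], [3], [7]].
Step i=8: Q has 8 at row 4, column 1; remove 7 from row 4 of P and reverse-bump: 7 enters row 3 and ejects 3; 3 enters row 2 and ejects 2; 2 enters row 1 and ejects 1. So w(8) = 1. P is now [[2, 4, 8, 9], [3, 6], [7]].
Step i=7: Q has 7 at row 3, column 1; remove 7 from row 3 of P and reverse-bump: 7 enters row 2 and ejects 6; 6 enters row 1 and ejects 4. So w(7) = 4. P is now [[2, 6, 8, 9], [3, 7]].
Step i=6: Q has 6 at row 2, column 2; remove 7 from row 2 of P and reverse-bump: 7 enters row 1 and ejects 6. So w(6) = 6. P is now [[2, 7, 8, 9], [3]].
Step i=5: Q has 5 at row 1, column 4; remove that cell from P, ejecting 9. So w(5) = 9. P is now [[2, 7, 8], [3]].
Step i=4: Q has 4 at row 1, column 3; remove that cell from P, ejecting 8. So w(4) = 8. P is now [[2, 7], [3]].
Step i=3: Q has 3 at row 1, column 2; remove that cell from P, ejecting 7. So w(3) = 7. P is now [[2], [3]].
Step i=2: Q has 2 at row 2, column 1; remove 3 from row 2 of P and reverse-bump: 3 enters row 1 and ejects 2. So w(2) = 2. P is now [[3]].
Step i=1: Q has 1 at row 1, column 1; remove that cell from P, ejecting 3. So w(1) = 3. P is now [].

So w = 3 2 7 8 9 6 4 1 5.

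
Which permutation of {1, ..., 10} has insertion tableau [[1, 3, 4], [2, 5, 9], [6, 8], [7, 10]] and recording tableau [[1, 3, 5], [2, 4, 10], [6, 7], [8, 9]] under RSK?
7 6 10 8 9 2 5 1 3 4

Reverse the RSK construction: for i from n down to 1, find the cell of Q containing i, remove the entry at that cell from P, and reverse-bump it up through P; the value ejected from row 1 is w(i).

Step i=10: Q has 10 at row 2, column 3; remove 9 from row 2 of P and reverse-bump: 9 enters row 1 and ejects 4. So w(10) = 4. P is now [[1, 3, 9], [2, 5], [6, 8], [7, 10]].
Step i=9: Q has 9 at row 4, column 2; remove 10 from row 4 of P and reverse-bump: 10 enters row 3 and ejects 8; 8 enters row 2 and ejects 5; 5 enters row 1 and ejects 3. So w(9) = 3. P is now [[1, 5, 9], [2, 8], [6, 10], [7]].
Step i=8: Q has 8 at row 4, column 1; remove 7 from row 4 of P and reverse-bump: 7 enters row 3 and ejects 6; 6 enters row 2 and ejects 2; 2 enters row 1 and ejects 1. So w(8) = 1. P is now [[2, 5, 9], [6, 8], [7, 10]].
Step i=7: Q has 7 at row 3, column 2; remove 10 from row 3 of P and reverse-bump: 10 enters row 2 and ejects 8; 8 enters row 1 and ejects 5. So w(7) = 5. P is now [[2, 8, 9], [6, 10], [7]].
Step i=6: Q has 6 at row 3, column 1; remove 7 from row 3 of P and reverse-bump: 7 enters row 2 and ejects 6; 6 enters row 1 and ejects 2. So w(6) = 2. P is now [[6, 8, 9], [7, 10]].
Step i=5: Q has 5 at row 1, column 3; remove that cell from P, ejecting 9. So w(5) = 9. P is now [[6, 8], [7, 10]].
Step i=4: Q has 4 at row 2, column 2; remove 10 from row 2 of P and reverse-bump: 10 enters row 1 and ejects 8. So w(4) = 8. P is now [[6, 10], [7]].
Step i=3: Q has 3 at row 1, column 2; remove that cell from P, ejecting 10. So w(3) = 10. P is now [[6], [7]].
Step i=2: Q has 2 at row 2, column 1; remove 7 from row 2 of P and reverse-bump: 7 enters row 1 and ejects 6. So w(2) = 6. P is now [[7]].
Step i=1: Q has 1 at row 1, column 1; remove that cell from P, ejecting 7. So w(1) = 7. P is now [].

So w = 7 6 10 8 9 2 5 1 3 4.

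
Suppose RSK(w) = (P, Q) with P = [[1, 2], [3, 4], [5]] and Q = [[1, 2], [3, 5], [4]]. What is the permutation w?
Reverse the RSK construction: for i from n down to 1, find the cell of Q containing i, remove the entry at that cell from P, and reverse-bump it up through P; the value ejected from row 1 is w(i).

Step i=5: Q has 5 at row 2, column 2; remove 4 from row 2 of P and reverse-bump: 4 enters row 1 and ejects 2. So w(5) = 2. P is now [[1, 4], [3], [5]].
Step i=4: Q has 4 at row 3, column 1; remove 5 from row 3 of P and reverse-bump: 5 enters row 2 and ejects 3; 3 enters row 1 and ejects 1. So w(4) = 1. P is now [[3, 4], [5]].
Step i=3: Q has 3 at row 2, column 1; remove 5 from row 2 of P and reverse-bump: 5 enters row 1 and ejects 4. So w(3) = 4. P is now [[3, 5]].
Step i=2: Q has 2 at row 1, column 2; remove that cell from P, ejecting 5. So w(2) = 5. P is now [[3]].
Step i=1: Q has 1 at row 1, column 1; remove that cell from P, ejecting 3. So w(1) = 3. P is now [].

So w = 3 5 4 1 2.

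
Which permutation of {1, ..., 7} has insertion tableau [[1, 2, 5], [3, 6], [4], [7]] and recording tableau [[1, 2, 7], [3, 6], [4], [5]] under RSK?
4 7 6 3 1 2 5

Reverse RSK: for i = n, n-1, ..., 1, locate i in Q, remove the corresponding corner cell from P, and reverse-bump its entry up through P; the value ejected from row 1 is w(i).

So w = 4 7 6 3 1 2 5.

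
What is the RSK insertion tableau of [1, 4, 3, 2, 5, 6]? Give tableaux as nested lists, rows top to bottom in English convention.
P = [[1, 2, 5, 6], [3], [4]]

Insert 1: appended to row 1. P = [[1]].
Insert 4: appended to row 1. P = [[1, 4]].
Insert 3: 3 bumps 4 from row 1; 4 starts row 2. P = [[1, 3], [4]].
Insert 2: 2 bumps 3 from row 1; 3 bumps 4 from row 2; 4 starts row 3. P = [[1, 2], [3], [4]].
Insert 5: appended to row 1. P = [[1, 2, 5], [3], [4]].
Insert 6: appended to row 1. P = [[1, 2, 5, 6], [3], [4]].

So P = [[1, 2, 5, 6], [3], [4]].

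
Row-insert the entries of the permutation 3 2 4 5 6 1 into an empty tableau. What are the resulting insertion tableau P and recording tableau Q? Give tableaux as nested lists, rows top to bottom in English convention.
P = [[1, 4, 5, 6], [2], [3]], Q = [[1, 3, 4, 5], [2], [6]]

Insert each entry of the permutation into P by Schensted row insertion, recording in Q the position of each new cell.

Insert 3: appended to row 1. P = [[3]], Q = [[1]].
Insert 2: 2 bumps 3 from row 1; 3 starts row 2. P = [[2], [3]], Q = [[1], [2]].
Insert 4: appended to row 1. P = [[2, 4], [3]], Q = [[1, 3], [2]].
Insert 5: appended to row 1. P = [[2, 4, 5], [3]], Q = [[1, 3, 4], [2]].
Insert 6: appended to row 1. P = [[2, 4, 5, 6], [3]], Q = [[1, 3, 4, 5], [2]].
Insert 1: 1 bumps 2 from row 1; 2 bumps 3 from row 2; 3 starts row 3. P = [[1, 4, 5, 6], [2], [3]], Q = [[1, 3, 4, 5], [2], [6]].

So P = [[1, 4, 5, 6], [2], [3]], Q = [[1, 3, 4, 5], [2], [6]].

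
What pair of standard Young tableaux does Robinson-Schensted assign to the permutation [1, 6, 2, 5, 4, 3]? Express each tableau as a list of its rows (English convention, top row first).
P = [[1, 2, 3], [4], [5], [6]], Q = [[1, 2, 4], [3], [5], [6]]

Insert each entry of the permutation into P by Schensted row insertion, recording in Q the position of each new cell.

After inserting 1: P = [[1]].
After inserting 6: P = [[1, 6]].
After inserting 2: P = [[1, 2], [6]].
After inserting 5: P = [[1, 2, 5], [6]].
After inserting 4: P = [[1, 2, 4], [5], [6]].
After inserting 3: P = [[1, 2, 3], [4], [5], [6]].

So P = [[1, 2, 3], [4], [5], [6]], Q = [[1, 2, 4], [3], [5], [6]].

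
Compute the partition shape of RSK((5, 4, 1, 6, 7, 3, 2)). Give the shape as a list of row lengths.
[3, 2, 1, 1]

Row-insert each entry into an empty tableau.

After inserting 5: P = [[5]].
After inserting 4: P = [[4], [5]].
After inserting 1: P = [[1], [4], [5]].
After inserting 6: P = [[1, 6], [4], [5]].
After inserting 7: P = [[1, 6, 7], [4], [5]].
After inserting 3: P = [[1, 3, 7], [4, 6], [5]].
After inserting 2: P = [[1, 2, 7], [3, 6], [4], [5]].

The final insertion tableau P = [[1, 2, 7], [3, 6], [4], [5]] has shape [3, 2, 1, 1].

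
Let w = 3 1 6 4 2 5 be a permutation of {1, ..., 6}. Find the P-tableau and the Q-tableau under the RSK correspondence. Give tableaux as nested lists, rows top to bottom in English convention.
Insert each entry of the permutation into P by Schensted row insertion, recording in Q the position of each new cell.

After inserting 3: P = [[3]].
After inserting 1: P = [[1], [3]].
After inserting 6: P = [[1, 6], [3]].
After inserting 4: P = [[1, 4], [3, 6]].
After inserting 2: P = [[1, 2], [3, 4], [6]].
After inserting 5: P = [[1, 2, 5], [3, 4], [6]].

So P = [[1, 2, 5], [3, 4], [6]], Q = [[1, 3, 6], [2, 4], [5]].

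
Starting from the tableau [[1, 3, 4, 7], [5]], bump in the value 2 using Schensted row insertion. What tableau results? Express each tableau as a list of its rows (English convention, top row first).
[[1, 2, 4, 7], [3], [5]]

In row 1, 2 replaces 3 (the leftmost entry greater than 2); 3 is bumped to row 2. In row 2, 3 replaces 5 (the leftmost entry greater than 3); 5 is bumped to row 3. 5 starts a new row 3. The new tableau is [[1, 2, 4, 7], [3], [5]].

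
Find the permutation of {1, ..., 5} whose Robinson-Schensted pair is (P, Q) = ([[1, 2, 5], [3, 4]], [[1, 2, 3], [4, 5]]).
3 4 5 1 2

Reverse RSK: for i = n, n-1, ..., 1, locate i in Q, remove the corresponding corner cell from P, and reverse-bump its entry up through P; the value ejected from row 1 is w(i).

So w = 3 4 5 1 2.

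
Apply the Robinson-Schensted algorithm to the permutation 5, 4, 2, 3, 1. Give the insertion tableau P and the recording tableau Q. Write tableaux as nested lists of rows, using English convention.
Insert each entry of the permutation into P by Schensted row insertion, recording in Q the position of each new cell.

After inserting 5: P = [[5]].
After inserting 4: P = [[4], [5]].
After inserting 2: P = [[2], [4], [5]].
After inserting 3: P = [[2, 3], [4], [5]].
After inserting 1: P = [[1, 3], [2], [4], [5]].

So P = [[1, 3], [2], [4], [5]], Q = [[1, 4], [2], [3], [5]].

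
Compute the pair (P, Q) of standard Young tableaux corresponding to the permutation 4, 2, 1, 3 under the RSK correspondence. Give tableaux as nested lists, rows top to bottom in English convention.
Insert each entry of the permutation into P by Schensted row insertion, recording in Q the position of each new cell.

Insert 4: appended to row 1. P = [[4]], Q = [[1]].
Insert 2: 2 bumps 4 from row 1; 4 starts row 2. P = [[2], [4]], Q = [[1], [2]].
Insert 1: 1 bumps 2 from row 1; 2 bumps 4 from row 2; 4 starts row 3. P = [[1], [2], [4]], Q = [[1], [2], [3]].
Insert 3: appended to row 1. P = [[1, 3], [2], [4]], Q = [[1, 4], [2], [3]].

So P = [[1, 3], [2], [4]], Q = [[1, 4], [2], [3]].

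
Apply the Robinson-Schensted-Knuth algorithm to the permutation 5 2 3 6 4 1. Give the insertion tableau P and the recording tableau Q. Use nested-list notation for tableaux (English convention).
P = [[1, 3, 4], [2, 6], [5]], Q = [[1, 3, 4], [2, 5], [6]]

Insert each entry of the permutation into P by Schensted row insertion, recording in Q the position of each new cell.

Insert 5: appended to row 1. P = [[5]], Q = [[1]].
Insert 2: 2 bumps 5 from row 1; 5 starts row 2. P = [[2], [5]], Q = [[1], [2]].
Insert 3: appended to row 1. P = [[2, 3], [5]], Q = [[1, 3], [2]].
Insert 6: appended to row 1. P = [[2, 3, 6], [5]], Q = [[1, 3, 4], [2]].
Insert 4: 4 bumps 6 from row 1; 6 appends to row 2. P = [[2, 3, 4], [5, 6]], Q = [[1, 3, 4], [2, 5]].
Insert 1: 1 bumps 2 from row 1; 2 bumps 5 from row 2; 5 starts row 3. P = [[1, 3, 4], [2, 6], [5]], Q = [[1, 3, 4], [2, 5], [6]].

So P = [[1, 3, 4], [2, 6], [5]], Q = [[1, 3, 4], [2, 5], [6]].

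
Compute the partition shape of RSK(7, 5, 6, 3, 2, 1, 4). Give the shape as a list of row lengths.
[2, 2, 1, 1, 1]

Row-insert each entry into an empty tableau.

After inserting 7: P = [[7]].
After inserting 5: P = [[5], [7]].
After inserting 6: P = [[5, 6], [7]].
After inserting 3: P = [[3, 6], [5], [7]].
After inserting 2: P = [[2, 6], [3], [5], [7]].
After inserting 1: P = [[1, 6], [2], [3], [5], [7]].
After inserting 4: P = [[1, 4], [2, 6], [3], [5], [7]].

The final insertion tableau P = [[1, 4], [2, 6], [3], [5], [7]] has shape [2, 2, 1, 1, 1].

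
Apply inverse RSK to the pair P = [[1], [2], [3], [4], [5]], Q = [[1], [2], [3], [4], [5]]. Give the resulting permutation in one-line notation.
5 4 3 2 1

Reverse the RSK construction: for i from n down to 1, find the cell of Q containing i, remove the entry at that cell from P, and reverse-bump it up through P; the value ejected from row 1 is w(i).

Step i=5: Q has 5 at row 5, column 1; remove 5 from row 5 of P and reverse-bump: 5 enters row 4 and ejects 4; 4 enters row 3 and ejects 3; 3 enters row 2 and ejects 2; 2 enters row 1 and ejects 1. So w(5) = 1. P is now [[2], [3], [4], [5]].
Step i=4: Q has 4 at row 4, column 1; remove 5 from row 4 of P and reverse-bump: 5 enters row 3 and ejects 4; 4 enters row 2 and ejects 3; 3 enters row 1 and ejects 2. So w(4) = 2. P is now [[3], [4], [5]].
Step i=3: Q has 3 at row 3, column 1; remove 5 from row 3 of P and reverse-bump: 5 enters row 2 and ejects 4; 4 enters row 1 and ejects 3. So w(3) = 3. P is now [[4], [5]].
Step i=2: Q has 2 at row 2, column 1; remove 5 from row 2 of P and reverse-bump: 5 enters row 1 and ejects 4. So w(2) = 4. P is now [[5]].
Step i=1: Q has 1 at row 1, column 1; remove that cell from P, ejecting 5. So w(1) = 5. P is now [].

So w = 5 4 3 2 1.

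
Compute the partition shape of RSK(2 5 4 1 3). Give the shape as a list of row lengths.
Row-insert each entry into an empty tableau.

After inserting 2: P = [[2]].
After inserting 5: P = [[2, 5]].
After inserting 4: P = [[2, 4], [5]].
After inserting 1: P = [[1, 4], [2], [5]].
After inserting 3: P = [[1, 3], [2, 4], [5]].

The final insertion tableau P = [[1, 3], [2, 4], [5]] has shape [2, 2, 1].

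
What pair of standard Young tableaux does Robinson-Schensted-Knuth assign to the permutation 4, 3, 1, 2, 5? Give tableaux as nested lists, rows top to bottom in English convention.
P = [[1, 2, 5], [3], [4]], Q = [[1, 4, 5], [2], [3]]

Insert each entry of the permutation into P by Schensted row insertion, recording in Q the position of each new cell.

After inserting 4: P = [[4]].
After inserting 3: P = [[3], [4]].
After inserting 1: P = [[1], [3], [4]].
After inserting 2: P = [[1, 2], [3], [4]].
After inserting 5: P = [[1, 2, 5], [3], [4]].

So P = [[1, 2, 5], [3], [4]], Q = [[1, 4, 5], [2], [3]].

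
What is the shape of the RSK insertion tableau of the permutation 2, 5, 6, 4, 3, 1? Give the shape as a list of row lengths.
[3, 1, 1, 1]

Row-insert each entry into an empty tableau.

After inserting 2: P = [[2]].
After inserting 5: P = [[2, 5]].
After inserting 6: P = [[2, 5, 6]].
After inserting 4: P = [[2, 4, 6], [5]].
After inserting 3: P = [[2, 3, 6], [4], [5]].
After inserting 1: P = [[1, 3, 6], [2], [4], [5]].

The final insertion tableau P = [[1, 3, 6], [2], [4], [5]] has shape [3, 1, 1, 1].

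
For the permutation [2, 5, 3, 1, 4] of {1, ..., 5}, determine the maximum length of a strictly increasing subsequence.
3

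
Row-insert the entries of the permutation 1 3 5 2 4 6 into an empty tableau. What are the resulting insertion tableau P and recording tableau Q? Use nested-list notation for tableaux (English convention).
Insert each entry of the permutation into P by Schensted row insertion, recording in Q the position of each new cell.

Insert 1: appended to row 1. P = [[1]].
Insert 3: appended to row 1. P = [[1, 3]].
Insert 5: appended to row 1. P = [[1, 3, 5]].
Insert 2: 2 bumps 3 from row 1; 3 starts row 2. P = [[1, 2, 5], [3]].
Insert 4: 4 bumps 5 from row 1; 5 appends to row 2. P = [[1, 2, 4], [3, 5]].
Insert 6: appended to row 1. P = [[1, 2, 4, 6], [3, 5]].

So P = [[1, 2, 4, 6], [3, 5]], Q = [[1, 2, 3, 6], [4, 5]].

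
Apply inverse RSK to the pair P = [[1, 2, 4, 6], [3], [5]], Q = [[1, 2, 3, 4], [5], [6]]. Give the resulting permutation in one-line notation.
1 3 5 6 4 2

Reverse the RSK construction: for i from n down to 1, find the cell of Q containing i, remove the entry at that cell from P, and reverse-bump it up through P; the value ejected from row 1 is w(i).

Step i=6: Q has 6 at row 3, column 1; remove 5 from row 3 of P and reverse-bump: 5 enters row 2 and ejects 3; 3 enters row 1 and ejects 2. So w(6) = 2. P is now [[1, 3, 4, 6], [5]].
Step i=5: Q has 5 at row 2, column 1; remove 5 from row 2 of P and reverse-bump: 5 enters row 1 and ejects 4. So w(5) = 4. P is now [[1, 3, 5, 6]].
Step i=4: Q has 4 at row 1, column 4; remove that cell from P, ejecting 6. So w(4) = 6. P is now [[1, 3, 5]].
Step i=3: Q has 3 at row 1, column 3; remove that cell from P, ejecting 5. So w(3) = 5. P is now [[1, 3]].
Step i=2: Q has 2 at row 1, column 2; remove that cell from P, ejecting 3. So w(2) = 3. P is now [[1]].
Step i=1: Q has 1 at row 1, column 1; remove that cell from P, ejecting 1. So w(1) = 1. P is now [].

So w = 1 3 5 6 4 2.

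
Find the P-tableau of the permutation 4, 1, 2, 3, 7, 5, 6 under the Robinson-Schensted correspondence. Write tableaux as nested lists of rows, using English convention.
P = [[1, 2, 3, 5, 6], [4, 7]]

Insert 4: appended to row 1. P = [[4]].
Insert 1: 1 bumps 4 from row 1; 4 starts row 2. P = [[1], [4]].
Insert 2: appended to row 1. P = [[1, 2], [4]].
Insert 3: appended to row 1. P = [[1, 2, 3], [4]].
Insert 7: appended to row 1. P = [[1, 2, 3, 7], [4]].
Insert 5: 5 bumps 7 from row 1; 7 appends to row 2. P = [[1, 2, 3, 5], [4, 7]].
Insert 6: appended to row 1. P = [[1, 2, 3, 5, 6], [4, 7]].

So P = [[1, 2, 3, 5, 6], [4, 7]].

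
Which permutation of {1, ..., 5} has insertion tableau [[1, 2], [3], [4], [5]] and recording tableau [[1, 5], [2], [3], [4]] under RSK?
Reverse the RSK construction: for i from n down to 1, find the cell of Q containing i, remove the entry at that cell from P, and reverse-bump it up through P; the value ejected from row 1 is w(i).

Step i=5: Q has 5 at row 1, column 2; remove that cell from P, ejecting 2. So w(5) = 2. P is now [[1], [3], [4], [5]].
Step i=4: Q has 4 at row 4, column 1; remove 5 from row 4 of P and reverse-bump: 5 enters row 3 and ejects 4; 4 enters row 2 and ejects 3; 3 enters row 1 and ejects 1. So w(4) = 1. P is now [[3], [4], [5]].
Step i=3: Q has 3 at row 3, column 1; remove 5 from row 3 of P and reverse-bump: 5 enters row 2 and ejects 4; 4 enters row 1 and ejects 3. So w(3) = 3. P is now [[4], [5]].
Step i=2: Q has 2 at row 2, column 1; remove 5 from row 2 of P and reverse-bump: 5 enters row 1 and ejects 4. So w(2) = 4. P is now [[5]].
Step i=1: Q has 1 at row 1, column 1; remove that cell from P, ejecting 5. So w(1) = 5. P is now [].

So w = 5 4 3 1 2.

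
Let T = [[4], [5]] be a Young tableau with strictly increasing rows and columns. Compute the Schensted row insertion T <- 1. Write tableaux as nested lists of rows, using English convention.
In row 1, 1 replaces 4 (the leftmost entry greater than 1); 4 is bumped to row 2. In row 2, 4 replaces 5 (the leftmost entry greater than 4); 5 is bumped to row 3. 5 starts a new row 3. The new tableau is [[1], [4], [5]].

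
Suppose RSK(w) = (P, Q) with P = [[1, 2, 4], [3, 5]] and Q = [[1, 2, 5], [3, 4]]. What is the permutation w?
3 5 1 2 4

Reverse the RSK construction: for i from n down to 1, find the cell of Q containing i, remove the entry at that cell from P, and reverse-bump it up through P; the value ejected from row 1 is w(i).

Step i=5: Q has 5 at row 1, column 3; remove that cell from P, ejecting 4. So w(5) = 4. P is now [[1, 2], [3, 5]].
Step i=4: Q has 4 at row 2, column 2; remove 5 from row 2 of P and reverse-bump: 5 enters row 1 and ejects 2. So w(4) = 2. P is now [[1, 5], [3]].
Step i=3: Q has 3 at row 2, column 1; remove 3 from row 2 of P and reverse-bump: 3 enters row 1 and ejects 1. So w(3) = 1. P is now [[3, 5]].
Step i=2: Q has 2 at row 1, column 2; remove that cell from P, ejecting 5. So w(2) = 5. P is now [[3]].
Step i=1: Q has 1 at row 1, column 1; remove that cell from P, ejecting 3. So w(1) = 3. P is now [].

So w = 3 5 1 2 4.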